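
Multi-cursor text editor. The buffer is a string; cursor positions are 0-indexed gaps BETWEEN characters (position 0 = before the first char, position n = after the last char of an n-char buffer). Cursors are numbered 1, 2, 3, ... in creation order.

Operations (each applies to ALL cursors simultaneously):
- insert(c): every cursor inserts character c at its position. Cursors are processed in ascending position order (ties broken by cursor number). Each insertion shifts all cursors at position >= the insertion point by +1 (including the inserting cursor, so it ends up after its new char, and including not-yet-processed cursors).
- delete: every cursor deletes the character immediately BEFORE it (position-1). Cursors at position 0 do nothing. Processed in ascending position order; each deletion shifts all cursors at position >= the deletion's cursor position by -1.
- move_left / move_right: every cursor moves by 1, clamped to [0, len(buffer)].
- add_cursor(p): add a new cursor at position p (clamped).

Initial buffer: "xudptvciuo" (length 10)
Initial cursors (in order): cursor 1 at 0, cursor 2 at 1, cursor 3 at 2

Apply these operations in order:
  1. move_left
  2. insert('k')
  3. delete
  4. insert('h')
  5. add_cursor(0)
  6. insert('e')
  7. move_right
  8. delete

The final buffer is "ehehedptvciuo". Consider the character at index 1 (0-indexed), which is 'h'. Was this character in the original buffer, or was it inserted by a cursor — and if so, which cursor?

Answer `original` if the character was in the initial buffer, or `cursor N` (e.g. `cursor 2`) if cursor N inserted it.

After op 1 (move_left): buffer="xudptvciuo" (len 10), cursors c1@0 c2@0 c3@1, authorship ..........
After op 2 (insert('k')): buffer="kkxkudptvciuo" (len 13), cursors c1@2 c2@2 c3@4, authorship 12.3.........
After op 3 (delete): buffer="xudptvciuo" (len 10), cursors c1@0 c2@0 c3@1, authorship ..........
After op 4 (insert('h')): buffer="hhxhudptvciuo" (len 13), cursors c1@2 c2@2 c3@4, authorship 12.3.........
After op 5 (add_cursor(0)): buffer="hhxhudptvciuo" (len 13), cursors c4@0 c1@2 c2@2 c3@4, authorship 12.3.........
After op 6 (insert('e')): buffer="ehheexheudptvciuo" (len 17), cursors c4@1 c1@5 c2@5 c3@8, authorship 41212.33.........
After op 7 (move_right): buffer="ehheexheudptvciuo" (len 17), cursors c4@2 c1@6 c2@6 c3@9, authorship 41212.33.........
After op 8 (delete): buffer="ehehedptvciuo" (len 13), cursors c4@1 c1@3 c2@3 c3@5, authorship 42133........
Authorship (.=original, N=cursor N): 4 2 1 3 3 . . . . . . . .
Index 1: author = 2

Answer: cursor 2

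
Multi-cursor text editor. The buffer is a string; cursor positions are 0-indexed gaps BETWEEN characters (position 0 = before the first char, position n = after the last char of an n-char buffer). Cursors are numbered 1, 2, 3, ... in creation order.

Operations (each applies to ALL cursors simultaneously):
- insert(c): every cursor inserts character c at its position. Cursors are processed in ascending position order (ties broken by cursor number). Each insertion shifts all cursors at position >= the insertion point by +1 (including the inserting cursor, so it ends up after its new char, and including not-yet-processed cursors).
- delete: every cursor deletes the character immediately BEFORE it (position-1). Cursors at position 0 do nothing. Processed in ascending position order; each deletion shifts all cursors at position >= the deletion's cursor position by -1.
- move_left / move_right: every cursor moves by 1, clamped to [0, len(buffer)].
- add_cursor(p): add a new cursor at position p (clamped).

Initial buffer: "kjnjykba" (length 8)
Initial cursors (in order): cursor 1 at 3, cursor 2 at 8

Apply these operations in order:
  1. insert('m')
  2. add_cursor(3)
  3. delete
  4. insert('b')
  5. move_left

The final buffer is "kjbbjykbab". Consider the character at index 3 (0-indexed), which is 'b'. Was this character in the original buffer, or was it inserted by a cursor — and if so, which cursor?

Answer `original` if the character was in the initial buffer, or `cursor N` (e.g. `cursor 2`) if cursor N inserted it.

Answer: cursor 3

Derivation:
After op 1 (insert('m')): buffer="kjnmjykbam" (len 10), cursors c1@4 c2@10, authorship ...1.....2
After op 2 (add_cursor(3)): buffer="kjnmjykbam" (len 10), cursors c3@3 c1@4 c2@10, authorship ...1.....2
After op 3 (delete): buffer="kjjykba" (len 7), cursors c1@2 c3@2 c2@7, authorship .......
After op 4 (insert('b')): buffer="kjbbjykbab" (len 10), cursors c1@4 c3@4 c2@10, authorship ..13.....2
After op 5 (move_left): buffer="kjbbjykbab" (len 10), cursors c1@3 c3@3 c2@9, authorship ..13.....2
Authorship (.=original, N=cursor N): . . 1 3 . . . . . 2
Index 3: author = 3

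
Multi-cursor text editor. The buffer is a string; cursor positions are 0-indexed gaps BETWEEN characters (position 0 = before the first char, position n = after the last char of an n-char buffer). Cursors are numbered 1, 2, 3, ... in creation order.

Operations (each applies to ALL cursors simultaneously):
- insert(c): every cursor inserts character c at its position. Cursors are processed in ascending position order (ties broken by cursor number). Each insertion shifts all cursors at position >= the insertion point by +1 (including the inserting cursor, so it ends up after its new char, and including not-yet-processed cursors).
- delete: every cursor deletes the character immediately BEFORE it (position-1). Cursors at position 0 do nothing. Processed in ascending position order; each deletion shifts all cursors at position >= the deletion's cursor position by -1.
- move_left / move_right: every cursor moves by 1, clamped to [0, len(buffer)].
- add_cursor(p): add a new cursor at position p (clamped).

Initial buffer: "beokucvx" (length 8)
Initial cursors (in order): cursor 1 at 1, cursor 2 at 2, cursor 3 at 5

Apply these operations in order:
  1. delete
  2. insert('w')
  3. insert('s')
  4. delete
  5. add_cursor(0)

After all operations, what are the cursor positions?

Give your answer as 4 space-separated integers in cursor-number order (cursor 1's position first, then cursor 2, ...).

After op 1 (delete): buffer="okcvx" (len 5), cursors c1@0 c2@0 c3@2, authorship .....
After op 2 (insert('w')): buffer="wwokwcvx" (len 8), cursors c1@2 c2@2 c3@5, authorship 12..3...
After op 3 (insert('s')): buffer="wwssokwscvx" (len 11), cursors c1@4 c2@4 c3@8, authorship 1212..33...
After op 4 (delete): buffer="wwokwcvx" (len 8), cursors c1@2 c2@2 c3@5, authorship 12..3...
After op 5 (add_cursor(0)): buffer="wwokwcvx" (len 8), cursors c4@0 c1@2 c2@2 c3@5, authorship 12..3...

Answer: 2 2 5 0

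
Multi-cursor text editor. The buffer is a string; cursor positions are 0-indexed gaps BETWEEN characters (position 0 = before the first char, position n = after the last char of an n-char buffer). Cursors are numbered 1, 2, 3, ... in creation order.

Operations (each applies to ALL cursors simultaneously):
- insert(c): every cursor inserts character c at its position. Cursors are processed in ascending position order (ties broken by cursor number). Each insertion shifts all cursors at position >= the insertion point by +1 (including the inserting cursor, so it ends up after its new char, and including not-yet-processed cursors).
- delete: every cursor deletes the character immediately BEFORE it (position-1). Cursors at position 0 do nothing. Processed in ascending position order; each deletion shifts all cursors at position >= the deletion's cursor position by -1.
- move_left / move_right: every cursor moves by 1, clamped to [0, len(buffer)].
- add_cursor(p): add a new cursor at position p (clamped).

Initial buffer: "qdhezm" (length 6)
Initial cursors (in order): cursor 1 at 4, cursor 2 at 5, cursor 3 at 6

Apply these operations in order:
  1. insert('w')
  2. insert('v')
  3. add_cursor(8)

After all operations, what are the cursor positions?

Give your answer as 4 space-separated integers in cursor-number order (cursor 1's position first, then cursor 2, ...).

After op 1 (insert('w')): buffer="qdhewzwmw" (len 9), cursors c1@5 c2@7 c3@9, authorship ....1.2.3
After op 2 (insert('v')): buffer="qdhewvzwvmwv" (len 12), cursors c1@6 c2@9 c3@12, authorship ....11.22.33
After op 3 (add_cursor(8)): buffer="qdhewvzwvmwv" (len 12), cursors c1@6 c4@8 c2@9 c3@12, authorship ....11.22.33

Answer: 6 9 12 8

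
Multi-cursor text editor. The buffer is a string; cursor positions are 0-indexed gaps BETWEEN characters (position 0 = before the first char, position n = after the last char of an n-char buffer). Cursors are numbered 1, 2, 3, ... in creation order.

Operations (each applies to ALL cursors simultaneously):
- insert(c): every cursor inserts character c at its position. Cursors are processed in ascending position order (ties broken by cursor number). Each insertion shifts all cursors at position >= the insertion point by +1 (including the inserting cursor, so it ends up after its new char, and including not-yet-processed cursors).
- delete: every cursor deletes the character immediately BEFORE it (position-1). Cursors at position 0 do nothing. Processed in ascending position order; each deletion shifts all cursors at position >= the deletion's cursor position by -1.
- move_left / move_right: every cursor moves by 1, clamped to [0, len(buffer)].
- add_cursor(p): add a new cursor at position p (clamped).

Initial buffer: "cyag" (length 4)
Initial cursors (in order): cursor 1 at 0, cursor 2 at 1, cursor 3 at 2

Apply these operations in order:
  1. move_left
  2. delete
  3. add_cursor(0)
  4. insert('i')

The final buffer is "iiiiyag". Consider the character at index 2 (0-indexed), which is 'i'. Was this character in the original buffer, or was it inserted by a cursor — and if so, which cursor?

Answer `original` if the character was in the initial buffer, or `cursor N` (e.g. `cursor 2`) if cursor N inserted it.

Answer: cursor 3

Derivation:
After op 1 (move_left): buffer="cyag" (len 4), cursors c1@0 c2@0 c3@1, authorship ....
After op 2 (delete): buffer="yag" (len 3), cursors c1@0 c2@0 c3@0, authorship ...
After op 3 (add_cursor(0)): buffer="yag" (len 3), cursors c1@0 c2@0 c3@0 c4@0, authorship ...
After op 4 (insert('i')): buffer="iiiiyag" (len 7), cursors c1@4 c2@4 c3@4 c4@4, authorship 1234...
Authorship (.=original, N=cursor N): 1 2 3 4 . . .
Index 2: author = 3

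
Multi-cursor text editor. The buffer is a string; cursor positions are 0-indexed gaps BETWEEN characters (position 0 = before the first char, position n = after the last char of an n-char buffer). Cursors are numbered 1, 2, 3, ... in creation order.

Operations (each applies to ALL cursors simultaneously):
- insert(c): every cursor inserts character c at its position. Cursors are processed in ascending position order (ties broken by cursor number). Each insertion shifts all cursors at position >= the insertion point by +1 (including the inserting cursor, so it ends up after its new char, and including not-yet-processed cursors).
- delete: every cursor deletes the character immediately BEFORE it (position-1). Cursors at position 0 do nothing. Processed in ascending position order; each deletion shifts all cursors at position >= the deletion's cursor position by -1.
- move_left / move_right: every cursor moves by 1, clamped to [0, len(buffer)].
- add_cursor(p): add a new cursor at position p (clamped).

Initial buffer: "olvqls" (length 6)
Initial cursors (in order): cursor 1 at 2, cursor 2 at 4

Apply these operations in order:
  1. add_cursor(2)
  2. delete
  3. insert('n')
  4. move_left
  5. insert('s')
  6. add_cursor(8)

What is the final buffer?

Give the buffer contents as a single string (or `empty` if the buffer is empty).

Answer: nssnvsnls

Derivation:
After op 1 (add_cursor(2)): buffer="olvqls" (len 6), cursors c1@2 c3@2 c2@4, authorship ......
After op 2 (delete): buffer="vls" (len 3), cursors c1@0 c3@0 c2@1, authorship ...
After op 3 (insert('n')): buffer="nnvnls" (len 6), cursors c1@2 c3@2 c2@4, authorship 13.2..
After op 4 (move_left): buffer="nnvnls" (len 6), cursors c1@1 c3@1 c2@3, authorship 13.2..
After op 5 (insert('s')): buffer="nssnvsnls" (len 9), cursors c1@3 c3@3 c2@6, authorship 1133.22..
After op 6 (add_cursor(8)): buffer="nssnvsnls" (len 9), cursors c1@3 c3@3 c2@6 c4@8, authorship 1133.22..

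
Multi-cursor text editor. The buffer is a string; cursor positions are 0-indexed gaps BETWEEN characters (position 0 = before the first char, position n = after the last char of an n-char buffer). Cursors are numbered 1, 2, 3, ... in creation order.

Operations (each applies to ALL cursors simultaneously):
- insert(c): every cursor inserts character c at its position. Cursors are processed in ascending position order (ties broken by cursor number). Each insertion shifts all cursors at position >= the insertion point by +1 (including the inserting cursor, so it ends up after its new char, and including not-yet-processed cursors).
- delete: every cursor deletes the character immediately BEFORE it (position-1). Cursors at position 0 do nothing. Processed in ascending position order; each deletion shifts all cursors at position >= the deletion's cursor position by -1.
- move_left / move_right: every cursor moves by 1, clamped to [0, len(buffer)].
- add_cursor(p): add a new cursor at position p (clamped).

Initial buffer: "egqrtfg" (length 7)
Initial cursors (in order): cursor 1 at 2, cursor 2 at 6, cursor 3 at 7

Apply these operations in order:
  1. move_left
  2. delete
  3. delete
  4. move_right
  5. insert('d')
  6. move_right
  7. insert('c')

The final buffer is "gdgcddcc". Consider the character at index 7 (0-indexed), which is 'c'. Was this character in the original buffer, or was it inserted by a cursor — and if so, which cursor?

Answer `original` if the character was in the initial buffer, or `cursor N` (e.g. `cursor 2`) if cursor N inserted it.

Answer: cursor 3

Derivation:
After op 1 (move_left): buffer="egqrtfg" (len 7), cursors c1@1 c2@5 c3@6, authorship .......
After op 2 (delete): buffer="gqrg" (len 4), cursors c1@0 c2@3 c3@3, authorship ....
After op 3 (delete): buffer="gg" (len 2), cursors c1@0 c2@1 c3@1, authorship ..
After op 4 (move_right): buffer="gg" (len 2), cursors c1@1 c2@2 c3@2, authorship ..
After op 5 (insert('d')): buffer="gdgdd" (len 5), cursors c1@2 c2@5 c3@5, authorship .1.23
After op 6 (move_right): buffer="gdgdd" (len 5), cursors c1@3 c2@5 c3@5, authorship .1.23
After op 7 (insert('c')): buffer="gdgcddcc" (len 8), cursors c1@4 c2@8 c3@8, authorship .1.12323
Authorship (.=original, N=cursor N): . 1 . 1 2 3 2 3
Index 7: author = 3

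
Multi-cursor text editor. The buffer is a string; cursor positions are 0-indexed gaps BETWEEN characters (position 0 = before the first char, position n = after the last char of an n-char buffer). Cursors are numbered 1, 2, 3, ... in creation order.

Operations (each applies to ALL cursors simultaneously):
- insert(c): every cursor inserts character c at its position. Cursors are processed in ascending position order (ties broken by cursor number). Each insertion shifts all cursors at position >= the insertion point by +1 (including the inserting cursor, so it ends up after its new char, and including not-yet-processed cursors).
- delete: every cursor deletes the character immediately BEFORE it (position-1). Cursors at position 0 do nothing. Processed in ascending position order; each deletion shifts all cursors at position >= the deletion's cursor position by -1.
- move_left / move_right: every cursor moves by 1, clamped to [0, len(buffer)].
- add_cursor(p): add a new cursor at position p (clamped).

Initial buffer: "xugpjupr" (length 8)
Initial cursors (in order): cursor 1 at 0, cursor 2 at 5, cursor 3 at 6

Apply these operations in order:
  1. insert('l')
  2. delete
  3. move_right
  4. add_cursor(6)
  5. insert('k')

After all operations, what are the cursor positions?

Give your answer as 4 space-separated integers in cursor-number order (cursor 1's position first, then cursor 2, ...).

Answer: 2 9 11 9

Derivation:
After op 1 (insert('l')): buffer="lxugpjlulpr" (len 11), cursors c1@1 c2@7 c3@9, authorship 1.....2.3..
After op 2 (delete): buffer="xugpjupr" (len 8), cursors c1@0 c2@5 c3@6, authorship ........
After op 3 (move_right): buffer="xugpjupr" (len 8), cursors c1@1 c2@6 c3@7, authorship ........
After op 4 (add_cursor(6)): buffer="xugpjupr" (len 8), cursors c1@1 c2@6 c4@6 c3@7, authorship ........
After op 5 (insert('k')): buffer="xkugpjukkpkr" (len 12), cursors c1@2 c2@9 c4@9 c3@11, authorship .1.....24.3.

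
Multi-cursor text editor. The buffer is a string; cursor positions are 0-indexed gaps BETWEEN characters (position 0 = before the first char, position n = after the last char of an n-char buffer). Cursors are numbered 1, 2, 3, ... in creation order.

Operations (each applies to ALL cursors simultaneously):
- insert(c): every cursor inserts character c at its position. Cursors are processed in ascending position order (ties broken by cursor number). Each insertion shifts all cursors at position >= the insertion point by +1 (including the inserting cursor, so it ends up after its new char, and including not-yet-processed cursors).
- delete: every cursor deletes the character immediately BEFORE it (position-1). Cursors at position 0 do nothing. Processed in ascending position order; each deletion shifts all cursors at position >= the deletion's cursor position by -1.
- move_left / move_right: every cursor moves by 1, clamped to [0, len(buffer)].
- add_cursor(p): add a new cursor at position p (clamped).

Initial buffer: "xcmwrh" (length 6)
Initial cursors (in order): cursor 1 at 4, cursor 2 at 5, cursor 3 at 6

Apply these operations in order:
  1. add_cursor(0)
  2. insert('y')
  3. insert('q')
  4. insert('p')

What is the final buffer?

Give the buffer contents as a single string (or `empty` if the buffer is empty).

Answer: yqpxcmwyqpryqphyqp

Derivation:
After op 1 (add_cursor(0)): buffer="xcmwrh" (len 6), cursors c4@0 c1@4 c2@5 c3@6, authorship ......
After op 2 (insert('y')): buffer="yxcmwyryhy" (len 10), cursors c4@1 c1@6 c2@8 c3@10, authorship 4....1.2.3
After op 3 (insert('q')): buffer="yqxcmwyqryqhyq" (len 14), cursors c4@2 c1@8 c2@11 c3@14, authorship 44....11.22.33
After op 4 (insert('p')): buffer="yqpxcmwyqpryqphyqp" (len 18), cursors c4@3 c1@10 c2@14 c3@18, authorship 444....111.222.333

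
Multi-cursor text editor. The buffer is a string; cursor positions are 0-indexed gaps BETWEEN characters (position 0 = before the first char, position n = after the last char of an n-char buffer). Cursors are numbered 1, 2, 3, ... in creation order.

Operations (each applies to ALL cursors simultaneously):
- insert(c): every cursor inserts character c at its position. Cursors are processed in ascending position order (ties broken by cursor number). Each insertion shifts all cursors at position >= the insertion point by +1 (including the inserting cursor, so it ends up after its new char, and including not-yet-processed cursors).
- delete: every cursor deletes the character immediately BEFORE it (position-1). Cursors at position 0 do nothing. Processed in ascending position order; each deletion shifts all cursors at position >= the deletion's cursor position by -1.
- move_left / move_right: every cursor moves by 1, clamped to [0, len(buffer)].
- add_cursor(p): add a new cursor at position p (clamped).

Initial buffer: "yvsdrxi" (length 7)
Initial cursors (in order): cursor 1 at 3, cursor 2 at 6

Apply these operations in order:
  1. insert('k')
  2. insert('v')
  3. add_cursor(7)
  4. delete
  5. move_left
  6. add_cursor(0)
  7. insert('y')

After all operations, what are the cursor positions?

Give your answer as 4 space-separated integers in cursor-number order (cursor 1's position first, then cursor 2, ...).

After op 1 (insert('k')): buffer="yvskdrxki" (len 9), cursors c1@4 c2@8, authorship ...1...2.
After op 2 (insert('v')): buffer="yvskvdrxkvi" (len 11), cursors c1@5 c2@10, authorship ...11...22.
After op 3 (add_cursor(7)): buffer="yvskvdrxkvi" (len 11), cursors c1@5 c3@7 c2@10, authorship ...11...22.
After op 4 (delete): buffer="yvskdxki" (len 8), cursors c1@4 c3@5 c2@7, authorship ...1..2.
After op 5 (move_left): buffer="yvskdxki" (len 8), cursors c1@3 c3@4 c2@6, authorship ...1..2.
After op 6 (add_cursor(0)): buffer="yvskdxki" (len 8), cursors c4@0 c1@3 c3@4 c2@6, authorship ...1..2.
After op 7 (insert('y')): buffer="yyvsykydxyki" (len 12), cursors c4@1 c1@5 c3@7 c2@10, authorship 4...113..22.

Answer: 5 10 7 1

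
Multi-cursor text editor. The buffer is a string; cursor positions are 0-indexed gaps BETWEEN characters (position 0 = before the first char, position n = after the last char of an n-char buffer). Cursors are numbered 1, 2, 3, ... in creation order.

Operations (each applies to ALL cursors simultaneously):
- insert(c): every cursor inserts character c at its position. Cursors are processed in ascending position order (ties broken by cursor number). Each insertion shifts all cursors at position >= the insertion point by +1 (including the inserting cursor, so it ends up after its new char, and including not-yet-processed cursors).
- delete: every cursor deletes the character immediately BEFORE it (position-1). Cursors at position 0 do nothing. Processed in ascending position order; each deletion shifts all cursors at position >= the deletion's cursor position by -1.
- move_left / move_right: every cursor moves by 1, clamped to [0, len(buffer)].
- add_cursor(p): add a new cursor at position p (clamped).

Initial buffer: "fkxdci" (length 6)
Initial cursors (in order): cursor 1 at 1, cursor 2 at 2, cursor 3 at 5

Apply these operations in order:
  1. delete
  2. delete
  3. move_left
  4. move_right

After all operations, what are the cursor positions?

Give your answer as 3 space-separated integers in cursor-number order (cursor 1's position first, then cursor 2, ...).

Answer: 1 1 1

Derivation:
After op 1 (delete): buffer="xdi" (len 3), cursors c1@0 c2@0 c3@2, authorship ...
After op 2 (delete): buffer="xi" (len 2), cursors c1@0 c2@0 c3@1, authorship ..
After op 3 (move_left): buffer="xi" (len 2), cursors c1@0 c2@0 c3@0, authorship ..
After op 4 (move_right): buffer="xi" (len 2), cursors c1@1 c2@1 c3@1, authorship ..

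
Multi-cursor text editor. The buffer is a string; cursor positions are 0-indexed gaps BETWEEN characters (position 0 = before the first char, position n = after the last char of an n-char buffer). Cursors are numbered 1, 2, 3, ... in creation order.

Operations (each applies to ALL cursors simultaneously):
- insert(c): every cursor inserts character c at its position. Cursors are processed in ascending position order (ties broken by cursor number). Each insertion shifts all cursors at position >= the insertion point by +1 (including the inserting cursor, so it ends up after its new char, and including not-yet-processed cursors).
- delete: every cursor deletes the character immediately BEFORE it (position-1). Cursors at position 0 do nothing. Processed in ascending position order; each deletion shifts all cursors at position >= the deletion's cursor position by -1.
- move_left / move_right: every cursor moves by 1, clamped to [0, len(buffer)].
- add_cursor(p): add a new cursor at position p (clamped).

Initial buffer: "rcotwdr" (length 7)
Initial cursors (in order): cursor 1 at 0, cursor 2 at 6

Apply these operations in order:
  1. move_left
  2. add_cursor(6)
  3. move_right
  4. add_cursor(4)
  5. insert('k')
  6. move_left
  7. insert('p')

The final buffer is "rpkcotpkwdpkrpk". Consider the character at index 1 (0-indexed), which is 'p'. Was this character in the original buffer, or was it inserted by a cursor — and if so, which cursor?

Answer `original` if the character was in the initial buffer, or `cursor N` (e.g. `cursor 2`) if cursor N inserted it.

Answer: cursor 1

Derivation:
After op 1 (move_left): buffer="rcotwdr" (len 7), cursors c1@0 c2@5, authorship .......
After op 2 (add_cursor(6)): buffer="rcotwdr" (len 7), cursors c1@0 c2@5 c3@6, authorship .......
After op 3 (move_right): buffer="rcotwdr" (len 7), cursors c1@1 c2@6 c3@7, authorship .......
After op 4 (add_cursor(4)): buffer="rcotwdr" (len 7), cursors c1@1 c4@4 c2@6 c3@7, authorship .......
After op 5 (insert('k')): buffer="rkcotkwdkrk" (len 11), cursors c1@2 c4@6 c2@9 c3@11, authorship .1...4..2.3
After op 6 (move_left): buffer="rkcotkwdkrk" (len 11), cursors c1@1 c4@5 c2@8 c3@10, authorship .1...4..2.3
After op 7 (insert('p')): buffer="rpkcotpkwdpkrpk" (len 15), cursors c1@2 c4@7 c2@11 c3@14, authorship .11...44..22.33
Authorship (.=original, N=cursor N): . 1 1 . . . 4 4 . . 2 2 . 3 3
Index 1: author = 1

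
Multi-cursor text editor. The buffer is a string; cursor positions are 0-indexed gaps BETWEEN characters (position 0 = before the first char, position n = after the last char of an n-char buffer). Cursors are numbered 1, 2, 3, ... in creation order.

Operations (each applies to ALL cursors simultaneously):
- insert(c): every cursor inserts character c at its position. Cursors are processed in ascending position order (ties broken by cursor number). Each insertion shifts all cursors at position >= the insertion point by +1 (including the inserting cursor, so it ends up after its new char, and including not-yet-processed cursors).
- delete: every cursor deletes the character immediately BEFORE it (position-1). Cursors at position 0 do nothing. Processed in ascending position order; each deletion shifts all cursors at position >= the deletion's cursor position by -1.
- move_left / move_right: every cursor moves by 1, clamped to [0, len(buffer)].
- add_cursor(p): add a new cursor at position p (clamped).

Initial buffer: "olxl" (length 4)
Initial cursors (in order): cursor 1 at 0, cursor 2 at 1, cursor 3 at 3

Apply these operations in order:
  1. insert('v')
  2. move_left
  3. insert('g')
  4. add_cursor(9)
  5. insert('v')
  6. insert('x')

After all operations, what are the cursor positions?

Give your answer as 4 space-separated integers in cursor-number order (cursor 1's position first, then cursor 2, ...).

After op 1 (insert('v')): buffer="vovlxvl" (len 7), cursors c1@1 c2@3 c3@6, authorship 1.2..3.
After op 2 (move_left): buffer="vovlxvl" (len 7), cursors c1@0 c2@2 c3@5, authorship 1.2..3.
After op 3 (insert('g')): buffer="gvogvlxgvl" (len 10), cursors c1@1 c2@4 c3@8, authorship 11.22..33.
After op 4 (add_cursor(9)): buffer="gvogvlxgvl" (len 10), cursors c1@1 c2@4 c3@8 c4@9, authorship 11.22..33.
After op 5 (insert('v')): buffer="gvvogvvlxgvvvl" (len 14), cursors c1@2 c2@6 c3@11 c4@13, authorship 111.222..3334.
After op 6 (insert('x')): buffer="gvxvogvxvlxgvxvvxl" (len 18), cursors c1@3 c2@8 c3@14 c4@17, authorship 1111.2222..333344.

Answer: 3 8 14 17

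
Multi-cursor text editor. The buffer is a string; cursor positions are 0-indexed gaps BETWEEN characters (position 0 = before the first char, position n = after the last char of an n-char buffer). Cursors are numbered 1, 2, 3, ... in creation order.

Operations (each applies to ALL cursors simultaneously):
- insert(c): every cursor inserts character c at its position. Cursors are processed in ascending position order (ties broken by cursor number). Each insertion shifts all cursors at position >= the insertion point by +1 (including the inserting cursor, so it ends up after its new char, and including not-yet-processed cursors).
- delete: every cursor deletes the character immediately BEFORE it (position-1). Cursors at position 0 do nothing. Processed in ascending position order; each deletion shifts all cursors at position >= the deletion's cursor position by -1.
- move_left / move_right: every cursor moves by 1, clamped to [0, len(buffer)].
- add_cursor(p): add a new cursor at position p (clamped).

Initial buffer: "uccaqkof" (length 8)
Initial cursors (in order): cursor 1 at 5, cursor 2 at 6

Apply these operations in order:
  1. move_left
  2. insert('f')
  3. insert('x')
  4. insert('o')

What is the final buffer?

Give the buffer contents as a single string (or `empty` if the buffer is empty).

Answer: uccafxoqfxokof

Derivation:
After op 1 (move_left): buffer="uccaqkof" (len 8), cursors c1@4 c2@5, authorship ........
After op 2 (insert('f')): buffer="uccafqfkof" (len 10), cursors c1@5 c2@7, authorship ....1.2...
After op 3 (insert('x')): buffer="uccafxqfxkof" (len 12), cursors c1@6 c2@9, authorship ....11.22...
After op 4 (insert('o')): buffer="uccafxoqfxokof" (len 14), cursors c1@7 c2@11, authorship ....111.222...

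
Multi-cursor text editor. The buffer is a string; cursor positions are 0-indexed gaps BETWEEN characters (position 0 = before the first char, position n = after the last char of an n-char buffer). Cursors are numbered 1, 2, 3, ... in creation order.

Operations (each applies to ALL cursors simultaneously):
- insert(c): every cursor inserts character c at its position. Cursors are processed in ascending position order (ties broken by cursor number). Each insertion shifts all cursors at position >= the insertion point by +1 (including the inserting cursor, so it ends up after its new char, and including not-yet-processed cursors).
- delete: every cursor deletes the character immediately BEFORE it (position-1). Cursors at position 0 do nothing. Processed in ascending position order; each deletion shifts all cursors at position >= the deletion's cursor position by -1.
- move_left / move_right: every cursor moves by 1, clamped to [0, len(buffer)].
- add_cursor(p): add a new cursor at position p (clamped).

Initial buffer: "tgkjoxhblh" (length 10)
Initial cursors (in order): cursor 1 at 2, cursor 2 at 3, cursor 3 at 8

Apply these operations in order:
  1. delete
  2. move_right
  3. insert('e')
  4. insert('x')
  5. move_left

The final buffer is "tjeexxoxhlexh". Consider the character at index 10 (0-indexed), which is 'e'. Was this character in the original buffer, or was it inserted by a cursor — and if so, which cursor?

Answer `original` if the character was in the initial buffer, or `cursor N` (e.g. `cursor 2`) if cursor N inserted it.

After op 1 (delete): buffer="tjoxhlh" (len 7), cursors c1@1 c2@1 c3@5, authorship .......
After op 2 (move_right): buffer="tjoxhlh" (len 7), cursors c1@2 c2@2 c3@6, authorship .......
After op 3 (insert('e')): buffer="tjeeoxhleh" (len 10), cursors c1@4 c2@4 c3@9, authorship ..12....3.
After op 4 (insert('x')): buffer="tjeexxoxhlexh" (len 13), cursors c1@6 c2@6 c3@12, authorship ..1212....33.
After op 5 (move_left): buffer="tjeexxoxhlexh" (len 13), cursors c1@5 c2@5 c3@11, authorship ..1212....33.
Authorship (.=original, N=cursor N): . . 1 2 1 2 . . . . 3 3 .
Index 10: author = 3

Answer: cursor 3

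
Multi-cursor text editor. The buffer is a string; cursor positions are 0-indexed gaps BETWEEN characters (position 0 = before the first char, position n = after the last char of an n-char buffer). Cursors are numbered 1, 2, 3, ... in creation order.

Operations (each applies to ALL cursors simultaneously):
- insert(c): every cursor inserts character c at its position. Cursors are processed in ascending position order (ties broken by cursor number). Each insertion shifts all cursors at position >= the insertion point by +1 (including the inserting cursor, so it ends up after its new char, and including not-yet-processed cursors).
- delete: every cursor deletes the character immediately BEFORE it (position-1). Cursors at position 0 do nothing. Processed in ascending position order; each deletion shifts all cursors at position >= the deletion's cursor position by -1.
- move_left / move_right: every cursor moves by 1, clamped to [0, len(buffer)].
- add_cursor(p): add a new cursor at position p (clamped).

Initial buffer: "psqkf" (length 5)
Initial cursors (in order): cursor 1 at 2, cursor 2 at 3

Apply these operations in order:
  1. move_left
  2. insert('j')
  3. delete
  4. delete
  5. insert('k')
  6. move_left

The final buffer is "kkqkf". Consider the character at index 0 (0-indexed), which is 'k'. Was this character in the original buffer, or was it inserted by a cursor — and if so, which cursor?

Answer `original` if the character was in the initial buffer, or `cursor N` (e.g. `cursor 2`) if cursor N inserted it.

Answer: cursor 1

Derivation:
After op 1 (move_left): buffer="psqkf" (len 5), cursors c1@1 c2@2, authorship .....
After op 2 (insert('j')): buffer="pjsjqkf" (len 7), cursors c1@2 c2@4, authorship .1.2...
After op 3 (delete): buffer="psqkf" (len 5), cursors c1@1 c2@2, authorship .....
After op 4 (delete): buffer="qkf" (len 3), cursors c1@0 c2@0, authorship ...
After op 5 (insert('k')): buffer="kkqkf" (len 5), cursors c1@2 c2@2, authorship 12...
After op 6 (move_left): buffer="kkqkf" (len 5), cursors c1@1 c2@1, authorship 12...
Authorship (.=original, N=cursor N): 1 2 . . .
Index 0: author = 1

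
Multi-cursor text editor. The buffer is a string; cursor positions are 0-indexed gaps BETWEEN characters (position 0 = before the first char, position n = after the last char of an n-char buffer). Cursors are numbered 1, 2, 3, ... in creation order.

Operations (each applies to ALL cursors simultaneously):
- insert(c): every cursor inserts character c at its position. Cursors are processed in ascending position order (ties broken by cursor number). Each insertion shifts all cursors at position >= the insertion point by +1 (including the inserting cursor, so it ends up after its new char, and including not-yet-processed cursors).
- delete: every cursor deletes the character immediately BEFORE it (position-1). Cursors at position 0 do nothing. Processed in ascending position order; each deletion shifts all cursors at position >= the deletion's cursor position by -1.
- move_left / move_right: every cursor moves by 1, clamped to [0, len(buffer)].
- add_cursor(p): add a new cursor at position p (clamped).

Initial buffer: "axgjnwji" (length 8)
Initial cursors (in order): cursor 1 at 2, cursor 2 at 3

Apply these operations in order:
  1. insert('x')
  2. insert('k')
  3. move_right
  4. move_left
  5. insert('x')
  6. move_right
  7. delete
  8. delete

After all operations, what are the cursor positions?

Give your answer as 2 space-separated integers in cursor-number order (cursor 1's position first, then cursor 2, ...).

Answer: 4 6

Derivation:
After op 1 (insert('x')): buffer="axxgxjnwji" (len 10), cursors c1@3 c2@5, authorship ..1.2.....
After op 2 (insert('k')): buffer="axxkgxkjnwji" (len 12), cursors c1@4 c2@7, authorship ..11.22.....
After op 3 (move_right): buffer="axxkgxkjnwji" (len 12), cursors c1@5 c2@8, authorship ..11.22.....
After op 4 (move_left): buffer="axxkgxkjnwji" (len 12), cursors c1@4 c2@7, authorship ..11.22.....
After op 5 (insert('x')): buffer="axxkxgxkxjnwji" (len 14), cursors c1@5 c2@9, authorship ..111.222.....
After op 6 (move_right): buffer="axxkxgxkxjnwji" (len 14), cursors c1@6 c2@10, authorship ..111.222.....
After op 7 (delete): buffer="axxkxxkxnwji" (len 12), cursors c1@5 c2@8, authorship ..111222....
After op 8 (delete): buffer="axxkxknwji" (len 10), cursors c1@4 c2@6, authorship ..1122....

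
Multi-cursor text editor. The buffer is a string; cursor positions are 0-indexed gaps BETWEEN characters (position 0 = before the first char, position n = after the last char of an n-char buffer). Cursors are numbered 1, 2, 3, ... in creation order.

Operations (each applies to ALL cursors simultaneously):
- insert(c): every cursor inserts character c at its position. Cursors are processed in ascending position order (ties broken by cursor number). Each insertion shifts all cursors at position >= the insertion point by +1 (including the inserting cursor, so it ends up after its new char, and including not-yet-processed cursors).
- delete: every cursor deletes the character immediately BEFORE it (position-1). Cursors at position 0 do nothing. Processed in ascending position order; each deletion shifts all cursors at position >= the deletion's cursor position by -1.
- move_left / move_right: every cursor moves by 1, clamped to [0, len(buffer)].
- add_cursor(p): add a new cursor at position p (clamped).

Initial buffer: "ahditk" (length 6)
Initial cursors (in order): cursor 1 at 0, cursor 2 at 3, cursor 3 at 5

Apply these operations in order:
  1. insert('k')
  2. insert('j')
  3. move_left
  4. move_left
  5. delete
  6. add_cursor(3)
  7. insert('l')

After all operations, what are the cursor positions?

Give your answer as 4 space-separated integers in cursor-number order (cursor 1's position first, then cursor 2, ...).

Answer: 1 7 11 5

Derivation:
After op 1 (insert('k')): buffer="kahdkitkk" (len 9), cursors c1@1 c2@5 c3@8, authorship 1...2..3.
After op 2 (insert('j')): buffer="kjahdkjitkjk" (len 12), cursors c1@2 c2@7 c3@11, authorship 11...22..33.
After op 3 (move_left): buffer="kjahdkjitkjk" (len 12), cursors c1@1 c2@6 c3@10, authorship 11...22..33.
After op 4 (move_left): buffer="kjahdkjitkjk" (len 12), cursors c1@0 c2@5 c3@9, authorship 11...22..33.
After op 5 (delete): buffer="kjahkjikjk" (len 10), cursors c1@0 c2@4 c3@7, authorship 11..22.33.
After op 6 (add_cursor(3)): buffer="kjahkjikjk" (len 10), cursors c1@0 c4@3 c2@4 c3@7, authorship 11..22.33.
After op 7 (insert('l')): buffer="lkjalhlkjilkjk" (len 14), cursors c1@1 c4@5 c2@7 c3@11, authorship 111.4.222.333.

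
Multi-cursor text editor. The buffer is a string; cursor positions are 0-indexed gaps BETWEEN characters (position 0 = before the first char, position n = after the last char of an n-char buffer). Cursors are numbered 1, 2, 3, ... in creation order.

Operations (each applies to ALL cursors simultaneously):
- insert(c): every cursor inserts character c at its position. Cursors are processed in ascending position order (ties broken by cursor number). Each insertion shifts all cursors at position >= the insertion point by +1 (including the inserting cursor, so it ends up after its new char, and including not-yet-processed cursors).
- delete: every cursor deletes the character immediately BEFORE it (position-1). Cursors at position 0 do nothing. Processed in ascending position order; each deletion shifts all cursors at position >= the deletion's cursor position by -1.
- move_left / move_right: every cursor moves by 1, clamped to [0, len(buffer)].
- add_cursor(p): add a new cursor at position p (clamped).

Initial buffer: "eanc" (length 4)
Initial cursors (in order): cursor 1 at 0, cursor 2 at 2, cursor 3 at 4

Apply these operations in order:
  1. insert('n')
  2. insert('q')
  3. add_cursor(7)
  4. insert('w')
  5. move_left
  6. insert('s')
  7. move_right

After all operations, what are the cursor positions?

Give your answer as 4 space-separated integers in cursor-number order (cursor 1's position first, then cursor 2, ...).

Answer: 4 10 18 13

Derivation:
After op 1 (insert('n')): buffer="neanncn" (len 7), cursors c1@1 c2@4 c3@7, authorship 1..2..3
After op 2 (insert('q')): buffer="nqeanqncnq" (len 10), cursors c1@2 c2@6 c3@10, authorship 11..22..33
After op 3 (add_cursor(7)): buffer="nqeanqncnq" (len 10), cursors c1@2 c2@6 c4@7 c3@10, authorship 11..22..33
After op 4 (insert('w')): buffer="nqweanqwnwcnqw" (len 14), cursors c1@3 c2@8 c4@10 c3@14, authorship 111..222.4.333
After op 5 (move_left): buffer="nqweanqwnwcnqw" (len 14), cursors c1@2 c2@7 c4@9 c3@13, authorship 111..222.4.333
After op 6 (insert('s')): buffer="nqsweanqswnswcnqsw" (len 18), cursors c1@3 c2@9 c4@12 c3@17, authorship 1111..2222.44.3333
After op 7 (move_right): buffer="nqsweanqswnswcnqsw" (len 18), cursors c1@4 c2@10 c4@13 c3@18, authorship 1111..2222.44.3333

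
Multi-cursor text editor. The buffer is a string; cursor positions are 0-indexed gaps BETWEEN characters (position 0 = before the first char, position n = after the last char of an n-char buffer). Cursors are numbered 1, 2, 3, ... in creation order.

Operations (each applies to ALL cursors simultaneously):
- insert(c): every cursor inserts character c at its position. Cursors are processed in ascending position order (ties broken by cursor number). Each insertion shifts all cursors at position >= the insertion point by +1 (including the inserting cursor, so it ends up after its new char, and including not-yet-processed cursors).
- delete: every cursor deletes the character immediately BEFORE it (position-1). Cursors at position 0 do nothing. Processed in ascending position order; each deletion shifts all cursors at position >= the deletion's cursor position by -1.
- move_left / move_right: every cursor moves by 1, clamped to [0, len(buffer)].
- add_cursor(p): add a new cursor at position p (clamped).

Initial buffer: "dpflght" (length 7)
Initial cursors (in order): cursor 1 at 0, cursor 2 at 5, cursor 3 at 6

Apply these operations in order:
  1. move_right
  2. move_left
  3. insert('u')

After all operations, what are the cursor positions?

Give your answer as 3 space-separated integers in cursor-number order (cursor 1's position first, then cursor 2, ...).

Answer: 1 7 9

Derivation:
After op 1 (move_right): buffer="dpflght" (len 7), cursors c1@1 c2@6 c3@7, authorship .......
After op 2 (move_left): buffer="dpflght" (len 7), cursors c1@0 c2@5 c3@6, authorship .......
After op 3 (insert('u')): buffer="udpflguhut" (len 10), cursors c1@1 c2@7 c3@9, authorship 1.....2.3.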